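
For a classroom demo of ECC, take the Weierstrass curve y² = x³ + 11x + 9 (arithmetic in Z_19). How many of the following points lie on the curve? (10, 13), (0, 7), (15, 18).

(10, 13): 13² ≡ 17, rhs ≡ 17 → on.
(0, 7): 7² ≡ 11, rhs ≡ 9 → off.
(15, 18): 18² ≡ 1, rhs ≡ 15 → off.

1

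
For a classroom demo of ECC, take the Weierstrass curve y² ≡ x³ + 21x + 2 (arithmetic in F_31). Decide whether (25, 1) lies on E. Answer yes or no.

yes

y² = 1² ≡ 1; x³ + 21x + 2 = 16152 ≡ 1 (mod 31). 1 = 1.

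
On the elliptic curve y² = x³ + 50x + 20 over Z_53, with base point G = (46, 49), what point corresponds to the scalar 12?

Repeated addition: build up to 12G.
2G: tangent at (46, 49): λ = (3·46² + 50)/(2·49) ≡ 38/45. 45⁻¹ ≡ 33 (mod 53), so λ ≡ 38·33 ≡ 35.
  x = λ² - 46 - 46 = 1225 - 92 ≡ 20; y = λ·(46 - 20) - 49 ≡ 13. → (20, 13)
3G: (20, 13) + (46, 49). λ = (49 - 13)/(46 - 20) ≡ 36/26 mod 53. 26⁻¹ ≡ 51 (mod 53) since 26·51 = 1326 ≡ 1, so λ ≡ 34.
  x = λ² - 20 - 46 = 1156 - 66 ≡ 30; y = λ·(20 - 30) - 13 ≡ 18. → (30, 18)
4G: (30, 18) + (46, 49). λ = (49 - 18)/(46 - 30) ≡ 31/16 mod 53. 16⁻¹ ≡ 10 (mod 53), so λ ≡ 45.
  x = λ² - 30 - 46 = 2025 - 76 ≡ 41; y = λ·(30 - 41) - 18 ≡ 17. → (41, 17)
5G: (41, 17) + (46, 49). λ = (49 - 17)/(46 - 41) ≡ 32/5 mod 53. 5⁻¹ ≡ 32 (mod 53), so λ ≡ 17.
  x = λ² - 41 - 46 = 289 - 87 ≡ 43; y = λ·(41 - 43) - 17 ≡ 2. → (43, 2)
6G: (43, 2) + (46, 49). λ = (49 - 2)/(46 - 43) ≡ 47/3 mod 53. 3⁻¹ ≡ 18 (mod 53), so λ ≡ 51.
  x = λ² - 43 - 46 = 2601 - 89 ≡ 21; y = λ·(43 - 21) - 2 ≡ 7. → (21, 7)
7G: (21, 7) + (46, 49). λ = (49 - 7)/(46 - 21) ≡ 42/25 mod 53. 25⁻¹ ≡ 17 (mod 53), so λ ≡ 25.
  x = λ² - 21 - 46 = 625 - 67 ≡ 28; y = λ·(21 - 28) - 7 ≡ 30. → (28, 30)
8G: (28, 30) + (46, 49). λ = (49 - 30)/(46 - 28) ≡ 19/18 mod 53. 18⁻¹ ≡ 3 (mod 53) since 18·3 = 54 ≡ 1, so λ ≡ 4.
  x = λ² - 28 - 46 = 16 - 74 ≡ 48; y = λ·(28 - 48) - 30 ≡ 49. → (48, 49)
9G: (48, 49) + (46, 49). λ = (49 - 49)/(46 - 48) ≡ 0/51 mod 53. 51⁻¹ ≡ 26 (mod 53), so λ ≡ 0.
  x = λ² - 48 - 46 = 0 - 94 ≡ 12; y = λ·(48 - 12) - 49 ≡ 4. → (12, 4)
10G: (12, 4) + (46, 49). λ = (49 - 4)/(46 - 12) ≡ 45/34 mod 53. 34⁻¹ ≡ 39 (mod 53), so λ ≡ 6.
  x = λ² - 12 - 46 = 36 - 58 ≡ 31; y = λ·(12 - 31) - 4 ≡ 41. → (31, 41)
11G: (31, 41) + (46, 49). λ = (49 - 41)/(46 - 31) ≡ 8/15 mod 53. 15⁻¹ ≡ 46 (mod 53) since 15·46 = 690 ≡ 1, so λ ≡ 50.
  x = λ² - 31 - 46 = 2500 - 77 ≡ 38; y = λ·(31 - 38) - 41 ≡ 33. → (38, 33)
12G: (38, 33) + (46, 49). λ = (49 - 33)/(46 - 38) ≡ 16/8 mod 53. 8⁻¹ ≡ 20 (mod 53), so λ ≡ 2.
  x = λ² - 38 - 46 = 4 - 84 ≡ 26; y = λ·(38 - 26) - 33 ≡ 44. → (26, 44)

(26, 44)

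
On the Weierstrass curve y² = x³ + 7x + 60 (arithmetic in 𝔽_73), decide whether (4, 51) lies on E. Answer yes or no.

y² = 51² ≡ 46; x³ + 7x + 60 = 152 ≡ 6 (mod 73). 46 ≠ 6.

no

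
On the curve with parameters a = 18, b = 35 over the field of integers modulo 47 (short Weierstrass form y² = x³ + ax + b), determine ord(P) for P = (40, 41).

2P: tangent at (40, 41): λ = (3·40² + 18)/(2·41) ≡ 24/35. 35⁻¹ ≡ 43 (mod 47) since 35·43 = 1505 ≡ 1, so λ ≡ 24·43 ≡ 45.
  x = λ² - 40 - 40 = 2025 - 80 ≡ 18; y = λ·(40 - 18) - 41 ≡ 9. → (18, 9)
3P: (18, 9) + (40, 41). λ = (41 - 9)/(40 - 18) ≡ 32/22 mod 47. 22⁻¹ ≡ 15 (mod 47), so λ ≡ 10.
  x = λ² - 18 - 40 = 100 - 58 ≡ 42; y = λ·(18 - 42) - 9 ≡ 33. → (42, 33)
4P: (42, 33) + (40, 41). λ = (41 - 33)/(40 - 42) ≡ 8/45 mod 47. 45⁻¹ ≡ 23 (mod 47) since 45·23 = 1035 ≡ 1, so λ ≡ 43.
  x = λ² - 42 - 40 = 1849 - 82 ≡ 28; y = λ·(42 - 28) - 33 ≡ 5. → (28, 5)
5P: (28, 5) + (40, 41). λ = (41 - 5)/(40 - 28) ≡ 36/12 mod 47. 12⁻¹ ≡ 4 (mod 47), so λ ≡ 3.
  x = λ² - 28 - 40 = 9 - 68 ≡ 35; y = λ·(28 - 35) - 5 ≡ 21. → (35, 21)
6P: (35, 21) + (40, 41). λ = (41 - 21)/(40 - 35) ≡ 20/5 mod 47. 5⁻¹ ≡ 19 (mod 47), so λ ≡ 4.
  x = λ² - 35 - 40 = 16 - 75 ≡ 35; y = λ·(35 - 35) - 21 ≡ 26. → (35, 26)
7P: (35, 26) + (40, 41). λ = (41 - 26)/(40 - 35) ≡ 15/5 mod 47. 5⁻¹ ≡ 19 (mod 47), so λ ≡ 3.
  x = λ² - 35 - 40 = 9 - 75 ≡ 28; y = λ·(35 - 28) - 26 ≡ 42. → (28, 42)
8P: (28, 42) + (40, 41). λ = (41 - 42)/(40 - 28) ≡ 46/12 mod 47. 12⁻¹ ≡ 4 (mod 47), so λ ≡ 43.
  x = λ² - 28 - 40 = 1849 - 68 ≡ 42; y = λ·(28 - 42) - 42 ≡ 14. → (42, 14)
9P: (42, 14) + (40, 41). λ = (41 - 14)/(40 - 42) ≡ 27/45 mod 47. 45⁻¹ ≡ 23 (mod 47), so λ ≡ 10.
  x = λ² - 42 - 40 = 100 - 82 ≡ 18; y = λ·(42 - 18) - 14 ≡ 38. → (18, 38)
10P: (18, 38) + (40, 41). λ = (41 - 38)/(40 - 18) ≡ 3/22 mod 47. 22⁻¹ ≡ 15 (mod 47), so λ ≡ 45.
  x = λ² - 18 - 40 = 2025 - 58 ≡ 40; y = λ·(18 - 40) - 38 ≡ 6. → (40, 6)
11P: (40, 6) + (40, 41): same x and y₁ ≡ -y₂, so the sum is O.
11P = O, so the order is 11.

11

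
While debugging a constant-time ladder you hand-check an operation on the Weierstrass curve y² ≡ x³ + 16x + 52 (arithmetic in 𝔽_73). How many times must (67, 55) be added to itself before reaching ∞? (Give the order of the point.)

2P: tangent at (67, 55): λ = (3·67² + 16)/(2·55) ≡ 51/37. 37⁻¹ ≡ 2 (mod 73), so λ ≡ 51·2 ≡ 29.
  x = λ² - 67 - 67 = 841 - 134 ≡ 50; y = λ·(67 - 50) - 55 ≡ 0. → (50, 0)
3P: (50, 0) + (67, 55). λ = (55 - 0)/(67 - 50) ≡ 55/17 mod 73. 17⁻¹ ≡ 43 (mod 73), so λ ≡ 29.
  x = λ² - 50 - 67 = 841 - 117 ≡ 67; y = λ·(50 - 67) - 0 ≡ 18. → (67, 18)
4P: (67, 18) + (67, 55): same x and y₁ ≡ -y₂, so the sum is ∞.
4P = ∞, so the order is 4.

4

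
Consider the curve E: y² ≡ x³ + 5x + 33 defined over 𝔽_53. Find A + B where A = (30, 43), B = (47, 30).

(30, 43) + (47, 30). λ = (30 - 43)/(47 - 30) ≡ 40/17 mod 53. 17⁻¹ ≡ 25 (mod 53) since 17·25 = 425 ≡ 1, so λ ≡ 46.
  x = λ² - 30 - 47 = 2116 - 77 ≡ 25; y = λ·(30 - 25) - 43 ≡ 28. → (25, 28)

(25, 28)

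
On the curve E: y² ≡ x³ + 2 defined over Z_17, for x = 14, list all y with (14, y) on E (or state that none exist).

x³ + 0x + 2 = 2746 ≡ 9 (mod 17).
Square roots of 9 mod 17: 3 and 14 (since 3² = 9 ≡ 9).

3, 14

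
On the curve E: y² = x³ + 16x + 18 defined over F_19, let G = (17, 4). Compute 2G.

(2, 1)

tangent at (17, 4): λ = (3·17² + 16)/(2·4) ≡ 9/8. 8⁻¹ ≡ 12 (mod 19), so λ ≡ 9·12 ≡ 13.
  x = λ² - 17 - 17 = 169 - 34 ≡ 2; y = λ·(17 - 2) - 4 ≡ 1. → (2, 1)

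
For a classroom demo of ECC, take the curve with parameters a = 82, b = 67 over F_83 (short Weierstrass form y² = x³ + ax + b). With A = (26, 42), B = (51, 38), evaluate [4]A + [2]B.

(5, 41)

First 4A:
Double-and-add on 4 = (100)₂. Start with A = (26, 42) for the leading 1-bit.
double: tangent at (26, 42): λ = (3·26² + 82)/(2·42) ≡ 35/1. 1⁻¹ ≡ 1 (mod 83), so λ ≡ 35·1 ≡ 35.
  x = λ² - 26 - 26 = 1225 - 52 ≡ 11; y = λ·(26 - 11) - 42 ≡ 68. → (11, 68)
double: tangent at (11, 68): λ = (3·11² + 82)/(2·68) ≡ 30/53. 53⁻¹ ≡ 47 (mod 83) since 53·47 = 2491 ≡ 1, so λ ≡ 30·47 ≡ 82.
  x = λ² - 11 - 11 = 6724 - 22 ≡ 62; y = λ·(11 - 62) - 68 ≡ 66. → (62, 66)
4A = (62, 66).
Next 2B:
Repeated addition: build up to 2B.
2B: tangent at (51, 38): λ = (3·51² + 82)/(2·38) ≡ 0/76. 76⁻¹ ≡ 71 (mod 83), so λ ≡ 0·71 ≡ 0.
  x = λ² - 51 - 51 = 0 - 102 ≡ 64; y = λ·(51 - 64) - 38 ≡ 45. → (64, 45)
2B = (64, 45).
Finally 4A + 2B:
(62, 66) + (64, 45). λ = (45 - 66)/(64 - 62) ≡ 62/2 mod 83. 2⁻¹ ≡ 42 (mod 83), so λ ≡ 31.
  x = λ² - 62 - 64 = 961 - 126 ≡ 5; y = λ·(62 - 5) - 66 ≡ 41. → (5, 41)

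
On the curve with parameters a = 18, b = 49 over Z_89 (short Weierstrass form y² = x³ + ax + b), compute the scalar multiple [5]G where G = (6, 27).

Double-and-add on 5 = (101)₂. Start with G = (6, 27) for the leading 1-bit.
double: tangent at (6, 27): λ = (3·6² + 18)/(2·27) ≡ 37/54. 54⁻¹ ≡ 61 (mod 89) since 54·61 = 3294 ≡ 1, so λ ≡ 37·61 ≡ 32.
  x = λ² - 6 - 6 = 1024 - 12 ≡ 33; y = λ·(6 - 33) - 27 ≡ 88. → (33, 88)
double: tangent at (33, 88): λ = (3·33² + 18)/(2·88) ≡ 81/87. 87⁻¹ ≡ 44 (mod 89) since 87·44 = 3828 ≡ 1, so λ ≡ 81·44 ≡ 4.
  x = λ² - 33 - 33 = 16 - 66 ≡ 39; y = λ·(33 - 39) - 88 ≡ 66. → (39, 66)
add G: (39, 66) + (6, 27). λ = (27 - 66)/(6 - 39) ≡ 50/56 mod 89. 56⁻¹ ≡ 62 (mod 89), so λ ≡ 74.
  x = λ² - 39 - 6 = 5476 - 45 ≡ 2; y = λ·(39 - 2) - 66 ≡ 2. → (2, 2)

(2, 2)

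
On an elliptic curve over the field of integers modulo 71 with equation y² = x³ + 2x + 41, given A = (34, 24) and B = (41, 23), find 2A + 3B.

First 2A:
Repeated addition: build up to 2A.
2A: tangent at (34, 24): λ = (3·34² + 2)/(2·24) ≡ 62/48. 48⁻¹ ≡ 37 (mod 71), so λ ≡ 62·37 ≡ 22.
  x = λ² - 34 - 34 = 484 - 68 ≡ 61; y = λ·(34 - 61) - 24 ≡ 21. → (61, 21)
2A = (61, 21).
Next 3B:
Repeated addition: build up to 3B.
2B: tangent at (41, 23): λ = (3·41² + 2)/(2·23) ≡ 4/46. 46⁻¹ ≡ 17 (mod 71) since 46·17 = 782 ≡ 1, so λ ≡ 4·17 ≡ 68.
  x = λ² - 41 - 41 = 4624 - 82 ≡ 69; y = λ·(41 - 69) - 23 ≡ 61. → (69, 61)
3B: (69, 61) + (41, 23). λ = (23 - 61)/(41 - 69) ≡ 33/43 mod 71. 43⁻¹ ≡ 38 (mod 71), so λ ≡ 47.
  x = λ² - 69 - 41 = 2209 - 110 ≡ 40; y = λ·(69 - 40) - 61 ≡ 24. → (40, 24)
3B = (40, 24).
Finally 2A + 3B:
(61, 21) + (40, 24). λ = (24 - 21)/(40 - 61) ≡ 3/50 mod 71. 50⁻¹ ≡ 27 (mod 71), so λ ≡ 10.
  x = λ² - 61 - 40 = 100 - 101 ≡ 70; y = λ·(61 - 70) - 21 ≡ 31. → (70, 31)

(70, 31)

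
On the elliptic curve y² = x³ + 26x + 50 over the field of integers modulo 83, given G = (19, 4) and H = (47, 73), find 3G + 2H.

(7, 49)

First 3G:
Repeated addition: build up to 3G.
2G: tangent at (19, 4): λ = (3·19² + 26)/(2·4) ≡ 30/8. 8⁻¹ ≡ 52 (mod 83), so λ ≡ 30·52 ≡ 66.
  x = λ² - 19 - 19 = 4356 - 38 ≡ 2; y = λ·(19 - 2) - 4 ≡ 39. → (2, 39)
3G: (2, 39) + (19, 4). λ = (4 - 39)/(19 - 2) ≡ 48/17 mod 83. 17⁻¹ ≡ 44 (mod 83), so λ ≡ 37.
  x = λ² - 2 - 19 = 1369 - 21 ≡ 20; y = λ·(2 - 20) - 39 ≡ 42. → (20, 42)
3G = (20, 42).
Next 2H:
Repeated addition: build up to 2H.
2H: tangent at (47, 73): λ = (3·47² + 26)/(2·73) ≡ 13/63. 63⁻¹ ≡ 29 (mod 83) since 63·29 = 1827 ≡ 1, so λ ≡ 13·29 ≡ 45.
  x = λ² - 47 - 47 = 2025 - 94 ≡ 22; y = λ·(47 - 22) - 73 ≡ 56. → (22, 56)
2H = (22, 56).
Finally 3G + 2H:
(20, 42) + (22, 56). λ = (56 - 42)/(22 - 20) ≡ 14/2 mod 83. 2⁻¹ ≡ 42 (mod 83) since 2·42 = 84 ≡ 1, so λ ≡ 7.
  x = λ² - 20 - 22 = 49 - 42 ≡ 7; y = λ·(20 - 7) - 42 ≡ 49. → (7, 49)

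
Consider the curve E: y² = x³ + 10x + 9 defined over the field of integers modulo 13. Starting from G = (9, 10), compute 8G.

Double-and-add on 8 = (1000)₂. Start with G = (9, 10) for the leading 1-bit.
double: tangent at (9, 10): λ = (3·9² + 10)/(2·10) ≡ 6/7. 7⁻¹ ≡ 2 (mod 13), so λ ≡ 6·2 ≡ 12.
  x = λ² - 9 - 9 = 144 - 18 ≡ 9; y = λ·(9 - 9) - 10 ≡ 3. → (9, 3)
double: tangent at (9, 3): λ = (3·9² + 10)/(2·3) ≡ 6/6. 6⁻¹ ≡ 11 (mod 13), so λ ≡ 6·11 ≡ 1.
  x = λ² - 9 - 9 = 1 - 18 ≡ 9; y = λ·(9 - 9) - 3 ≡ 10. → (9, 10)
double: tangent at (9, 10): λ = (3·9² + 10)/(2·10) ≡ 6/7. 7⁻¹ ≡ 2 (mod 13) since 7·2 = 14 ≡ 1, so λ ≡ 6·2 ≡ 12.
  x = λ² - 9 - 9 = 144 - 18 ≡ 9; y = λ·(9 - 9) - 10 ≡ 3. → (9, 3)

(9, 3)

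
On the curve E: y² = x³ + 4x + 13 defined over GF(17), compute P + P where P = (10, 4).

tangent at (10, 4): λ = (3·10² + 4)/(2·4) ≡ 15/8. 8⁻¹ ≡ 15 (mod 17), so λ ≡ 15·15 ≡ 4.
  x = λ² - 10 - 10 = 16 - 20 ≡ 13; y = λ·(10 - 13) - 4 ≡ 1. → (13, 1)

(13, 1)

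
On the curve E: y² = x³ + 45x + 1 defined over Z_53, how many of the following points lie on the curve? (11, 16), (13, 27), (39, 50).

(11, 16): 16² ≡ 44, rhs ≡ 25 → off.
(13, 27): 27² ≡ 40, rhs ≡ 27 → off.
(39, 50): 50² ≡ 9, rhs ≡ 19 → off.

0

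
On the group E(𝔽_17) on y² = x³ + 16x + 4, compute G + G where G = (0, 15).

(16, 15)

tangent at (0, 15): λ = (3·0² + 16)/(2·15) ≡ 16/13. 13⁻¹ ≡ 4 (mod 17) since 13·4 = 52 ≡ 1, so λ ≡ 16·4 ≡ 13.
  x = λ² - 0 - 0 = 169 - 0 ≡ 16; y = λ·(0 - 16) - 15 ≡ 15. → (16, 15)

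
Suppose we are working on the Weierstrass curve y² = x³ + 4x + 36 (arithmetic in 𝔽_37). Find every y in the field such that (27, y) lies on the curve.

none

x³ + 4x + 36 = 19827 ≡ 32 (mod 37).
32 is a non-residue mod 37; no y exists.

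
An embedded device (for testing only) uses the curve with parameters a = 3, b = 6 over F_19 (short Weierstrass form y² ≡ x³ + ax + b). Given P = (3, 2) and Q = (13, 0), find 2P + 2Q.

(17, 7)

First 2P:
Repeated addition: build up to 2P.
2P: tangent at (3, 2): λ = (3·3² + 3)/(2·2) ≡ 11/4. 4⁻¹ ≡ 5 (mod 19) since 4·5 = 20 ≡ 1, so λ ≡ 11·5 ≡ 17.
  x = λ² - 3 - 3 = 289 - 6 ≡ 17; y = λ·(3 - 17) - 2 ≡ 7. → (17, 7)
2P = (17, 7).
Next 2Q:
Repeated addition: build up to 2Q.
2Q: (13, 0) + (13, 0): same x and y₁ ≡ -y₂, so the sum is O.
2Q = O.
Finally 2P + 2Q:
(17, 7) + O = (17, 7) (identity).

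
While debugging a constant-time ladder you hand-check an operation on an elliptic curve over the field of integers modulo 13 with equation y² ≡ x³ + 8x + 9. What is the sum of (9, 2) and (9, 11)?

O

The two points share x = 9 and their y-coordinates satisfy 2 + 11 ≡ 0 (mod 13), so they are inverses. Their sum is 𝒪.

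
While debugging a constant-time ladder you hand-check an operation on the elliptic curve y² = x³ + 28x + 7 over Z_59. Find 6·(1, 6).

(48, 16)

Write G = (1, 6).
Repeated addition: build up to 6G.
2G: tangent at (1, 6): λ = (3·1² + 28)/(2·6) ≡ 31/12. 12⁻¹ ≡ 5 (mod 59), so λ ≡ 31·5 ≡ 37.
  x = λ² - 1 - 1 = 1369 - 2 ≡ 10; y = λ·(1 - 10) - 6 ≡ 15. → (10, 15)
3G: (10, 15) + (1, 6). λ = (6 - 15)/(1 - 10) ≡ 50/50 mod 59. 50⁻¹ ≡ 13 (mod 59), so λ ≡ 1.
  x = λ² - 10 - 1 = 1 - 11 ≡ 49; y = λ·(10 - 49) - 15 ≡ 5. → (49, 5)
4G: (49, 5) + (1, 6). λ = (6 - 5)/(1 - 49) ≡ 1/11 mod 59. 11⁻¹ ≡ 43 (mod 59) since 11·43 = 473 ≡ 1, so λ ≡ 43.
  x = λ² - 49 - 1 = 1849 - 50 ≡ 29; y = λ·(49 - 29) - 5 ≡ 29. → (29, 29)
5G: (29, 29) + (1, 6). λ = (6 - 29)/(1 - 29) ≡ 36/31 mod 59. 31⁻¹ ≡ 40 (mod 59) since 31·40 = 1240 ≡ 1, so λ ≡ 24.
  x = λ² - 29 - 1 = 576 - 30 ≡ 15; y = λ·(29 - 15) - 29 ≡ 12. → (15, 12)
6G: (15, 12) + (1, 6). λ = (6 - 12)/(1 - 15) ≡ 53/45 mod 59. 45⁻¹ ≡ 21 (mod 59) since 45·21 = 945 ≡ 1, so λ ≡ 51.
  x = λ² - 15 - 1 = 2601 - 16 ≡ 48; y = λ·(15 - 48) - 12 ≡ 16. → (48, 16)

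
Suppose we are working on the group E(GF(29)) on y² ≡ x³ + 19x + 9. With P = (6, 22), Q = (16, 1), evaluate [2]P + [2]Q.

First 2P:
Repeated addition: build up to 2P.
2P: tangent at (6, 22): λ = (3·6² + 19)/(2·22) ≡ 11/15. 15⁻¹ ≡ 2 (mod 29) since 15·2 = 30 ≡ 1, so λ ≡ 11·2 ≡ 22.
  x = λ² - 6 - 6 = 484 - 12 ≡ 8; y = λ·(6 - 8) - 22 ≡ 21. → (8, 21)
2P = (8, 21).
Next 2Q:
Repeated addition: build up to 2Q.
2Q: tangent at (16, 1): λ = (3·16² + 19)/(2·1) ≡ 4/2. 2⁻¹ ≡ 15 (mod 29), so λ ≡ 4·15 ≡ 2.
  x = λ² - 16 - 16 = 4 - 32 ≡ 1; y = λ·(16 - 1) - 1 ≡ 0. → (1, 0)
2Q = (1, 0).
Finally 2P + 2Q:
(8, 21) + (1, 0). λ = (0 - 21)/(1 - 8) ≡ 8/22 mod 29. 22⁻¹ ≡ 4 (mod 29), so λ ≡ 3.
  x = λ² - 8 - 1 = 9 - 9 ≡ 0; y = λ·(8 - 0) - 21 ≡ 3. → (0, 3)

(0, 3)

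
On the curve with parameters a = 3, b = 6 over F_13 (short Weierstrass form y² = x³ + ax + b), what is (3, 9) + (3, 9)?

(4, 11)

tangent at (3, 9): λ = (3·3² + 3)/(2·9) ≡ 4/5. 5⁻¹ ≡ 8 (mod 13) since 5·8 = 40 ≡ 1, so λ ≡ 4·8 ≡ 6.
  x = λ² - 3 - 3 = 36 - 6 ≡ 4; y = λ·(3 - 4) - 9 ≡ 11. → (4, 11)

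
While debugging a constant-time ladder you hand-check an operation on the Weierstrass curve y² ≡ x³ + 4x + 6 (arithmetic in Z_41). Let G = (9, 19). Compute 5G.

(34, 2)

Repeated addition: build up to 5G.
2G: tangent at (9, 19): λ = (3·9² + 4)/(2·19) ≡ 1/38. 38⁻¹ ≡ 27 (mod 41) since 38·27 = 1026 ≡ 1, so λ ≡ 1·27 ≡ 27.
  x = λ² - 9 - 9 = 729 - 18 ≡ 14; y = λ·(9 - 14) - 19 ≡ 10. → (14, 10)
3G: (14, 10) + (9, 19). λ = (19 - 10)/(9 - 14) ≡ 9/36 mod 41. 36⁻¹ ≡ 8 (mod 41), so λ ≡ 31.
  x = λ² - 14 - 9 = 961 - 23 ≡ 36; y = λ·(14 - 36) - 10 ≡ 5. → (36, 5)
4G: (36, 5) + (9, 19). λ = (19 - 5)/(9 - 36) ≡ 14/14 mod 41. 14⁻¹ ≡ 3 (mod 41), so λ ≡ 1.
  x = λ² - 36 - 9 = 1 - 45 ≡ 38; y = λ·(36 - 38) - 5 ≡ 34. → (38, 34)
5G: (38, 34) + (9, 19). λ = (19 - 34)/(9 - 38) ≡ 26/12 mod 41. 12⁻¹ ≡ 24 (mod 41), so λ ≡ 9.
  x = λ² - 38 - 9 = 81 - 47 ≡ 34; y = λ·(38 - 34) - 34 ≡ 2. → (34, 2)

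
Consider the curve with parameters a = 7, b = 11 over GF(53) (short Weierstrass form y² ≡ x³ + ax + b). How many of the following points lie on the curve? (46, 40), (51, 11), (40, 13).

(46, 40): 40² ≡ 10, rhs ≡ 43 → off.
(51, 11): 11² ≡ 15, rhs ≡ 42 → off.
(40, 13): 13² ≡ 10, rhs ≡ 2 → off.

0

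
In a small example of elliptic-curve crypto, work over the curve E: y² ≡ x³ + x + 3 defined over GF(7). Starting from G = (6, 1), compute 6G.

O

Double-and-add on 6 = (110)₂. Start with G = (6, 1) for the leading 1-bit.
double: tangent at (6, 1): λ = (3·6² + 1)/(2·1) ≡ 4/2. 2⁻¹ ≡ 4 (mod 7) since 2·4 = 8 ≡ 1, so λ ≡ 4·4 ≡ 2.
  x = λ² - 6 - 6 = 4 - 12 ≡ 6; y = λ·(6 - 6) - 1 ≡ 6. → (6, 6)
add G: (6, 6) + (6, 1): same x and y₁ ≡ -y₂, so the sum is O.
double: O + O = O (identity).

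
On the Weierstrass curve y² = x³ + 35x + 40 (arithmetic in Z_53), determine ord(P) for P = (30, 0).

2

2P: (30, 0) + (30, 0): same x and y₁ ≡ -y₂, so the sum is O.
2P = O, so the order is 2.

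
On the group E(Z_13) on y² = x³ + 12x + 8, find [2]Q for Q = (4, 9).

tangent at (4, 9): λ = (3·4² + 12)/(2·9) ≡ 8/5. 5⁻¹ ≡ 8 (mod 13), so λ ≡ 8·8 ≡ 12.
  x = λ² - 4 - 4 = 144 - 8 ≡ 6; y = λ·(4 - 6) - 9 ≡ 6. → (6, 6)

(6, 6)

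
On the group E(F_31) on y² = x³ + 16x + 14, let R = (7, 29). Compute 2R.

(21, 30)

tangent at (7, 29): λ = (3·7² + 16)/(2·29) ≡ 8/27. 27⁻¹ ≡ 23 (mod 31) since 27·23 = 621 ≡ 1, so λ ≡ 8·23 ≡ 29.
  x = λ² - 7 - 7 = 841 - 14 ≡ 21; y = λ·(7 - 21) - 29 ≡ 30. → (21, 30)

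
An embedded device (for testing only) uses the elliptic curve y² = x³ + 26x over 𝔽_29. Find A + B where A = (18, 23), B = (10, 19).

(23, 18)

(18, 23) + (10, 19). λ = (19 - 23)/(10 - 18) ≡ 25/21 mod 29. 21⁻¹ ≡ 18 (mod 29) since 21·18 = 378 ≡ 1, so λ ≡ 15.
  x = λ² - 18 - 10 = 225 - 28 ≡ 23; y = λ·(18 - 23) - 23 ≡ 18. → (23, 18)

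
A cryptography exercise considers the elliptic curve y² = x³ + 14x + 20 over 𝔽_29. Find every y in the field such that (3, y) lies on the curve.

none

x³ + 14x + 20 = 89 ≡ 2 (mod 29).
2 is a non-residue mod 29; no y exists.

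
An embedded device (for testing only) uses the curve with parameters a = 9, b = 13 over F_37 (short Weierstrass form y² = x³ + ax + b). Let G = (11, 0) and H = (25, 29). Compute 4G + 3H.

First 4G:
Repeated addition: build up to 4G.
2G: (11, 0) + (11, 0): same x and y₁ ≡ -y₂, so the sum is the point at infinity.
3G: the point at infinity + (11, 0) = (11, 0) (identity).
4G: (11, 0) + (11, 0): same x and y₁ ≡ -y₂, so the sum is the point at infinity.
4G = the point at infinity.
Next 3H:
Repeated addition: build up to 3H.
2H: tangent at (25, 29): λ = (3·25² + 9)/(2·29) ≡ 34/21. 21⁻¹ ≡ 30 (mod 37), so λ ≡ 34·30 ≡ 21.
  x = λ² - 25 - 25 = 441 - 50 ≡ 21; y = λ·(25 - 21) - 29 ≡ 18. → (21, 18)
3H: (21, 18) + (25, 29). λ = (29 - 18)/(25 - 21) ≡ 11/4 mod 37. 4⁻¹ ≡ 28 (mod 37) since 4·28 = 112 ≡ 1, so λ ≡ 12.
  x = λ² - 21 - 25 = 144 - 46 ≡ 24; y = λ·(21 - 24) - 18 ≡ 20. → (24, 20)
3H = (24, 20).
Finally 4G + 3H:
the point at infinity + (24, 20) = (24, 20) (identity).

(24, 20)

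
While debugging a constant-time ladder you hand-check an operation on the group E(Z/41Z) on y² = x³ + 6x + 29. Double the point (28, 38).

(28, 3)

tangent at (28, 38): λ = (3·28² + 6)/(2·38) ≡ 21/35. 35⁻¹ ≡ 34 (mod 41) since 35·34 = 1190 ≡ 1, so λ ≡ 21·34 ≡ 17.
  x = λ² - 28 - 28 = 289 - 56 ≡ 28; y = λ·(28 - 28) - 38 ≡ 3. → (28, 3)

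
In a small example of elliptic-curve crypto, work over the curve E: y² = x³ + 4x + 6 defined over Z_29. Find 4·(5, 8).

(0, 8)

Write G = (5, 8).
Double-and-add on 4 = (100)₂. Start with G = (5, 8) for the leading 1-bit.
double: tangent at (5, 8): λ = (3·5² + 4)/(2·8) ≡ 21/16. 16⁻¹ ≡ 20 (mod 29) since 16·20 = 320 ≡ 1, so λ ≡ 21·20 ≡ 14.
  x = λ² - 5 - 5 = 196 - 10 ≡ 12; y = λ·(5 - 12) - 8 ≡ 10. → (12, 10)
double: tangent at (12, 10): λ = (3·12² + 4)/(2·10) ≡ 1/20. 20⁻¹ ≡ 16 (mod 29) since 20·16 = 320 ≡ 1, so λ ≡ 1·16 ≡ 16.
  x = λ² - 12 - 12 = 256 - 24 ≡ 0; y = λ·(12 - 0) - 10 ≡ 8. → (0, 8)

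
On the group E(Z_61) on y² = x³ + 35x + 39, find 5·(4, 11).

(4, 11)

Write P = (4, 11).
Double-and-add on 5 = (101)₂. Start with P = (4, 11) for the leading 1-bit.
double: tangent at (4, 11): λ = (3·4² + 35)/(2·11) ≡ 22/22. 22⁻¹ ≡ 25 (mod 61), so λ ≡ 22·25 ≡ 1.
  x = λ² - 4 - 4 = 1 - 8 ≡ 54; y = λ·(4 - 54) - 11 ≡ 0. → (54, 0)
double: (54, 0) + (54, 0): same x and y₁ ≡ -y₂, so the sum is O.
add P: O + (4, 11) = (4, 11) (identity).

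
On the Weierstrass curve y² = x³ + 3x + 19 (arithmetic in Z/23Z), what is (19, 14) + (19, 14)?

(9, 19)

tangent at (19, 14): λ = (3·19² + 3)/(2·14) ≡ 5/5. 5⁻¹ ≡ 14 (mod 23) since 5·14 = 70 ≡ 1, so λ ≡ 5·14 ≡ 1.
  x = λ² - 19 - 19 = 1 - 38 ≡ 9; y = λ·(19 - 9) - 14 ≡ 19. → (9, 19)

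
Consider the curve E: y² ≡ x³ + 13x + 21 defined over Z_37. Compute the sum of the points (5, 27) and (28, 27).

(5, 27) + (28, 27). λ = (27 - 27)/(28 - 5) ≡ 0/23 mod 37. 23⁻¹ ≡ 29 (mod 37), so λ ≡ 0.
  x = λ² - 5 - 28 = 0 - 33 ≡ 4; y = λ·(5 - 4) - 27 ≡ 10. → (4, 10)

(4, 10)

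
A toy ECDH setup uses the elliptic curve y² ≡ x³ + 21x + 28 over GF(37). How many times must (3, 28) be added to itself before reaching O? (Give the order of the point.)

2P: tangent at (3, 28): λ = (3·3² + 21)/(2·28) ≡ 11/19. 19⁻¹ ≡ 2 (mod 37), so λ ≡ 11·2 ≡ 22.
  x = λ² - 3 - 3 = 484 - 6 ≡ 34; y = λ·(3 - 34) - 28 ≡ 30. → (34, 30)
3P: (34, 30) + (3, 28). λ = (28 - 30)/(3 - 34) ≡ 35/6 mod 37. 6⁻¹ ≡ 31 (mod 37), so λ ≡ 12.
  x = λ² - 34 - 3 = 144 - 37 ≡ 33; y = λ·(34 - 33) - 30 ≡ 19. → (33, 19)
4P: (33, 19) + (3, 28). λ = (28 - 19)/(3 - 33) ≡ 9/7 mod 37. 7⁻¹ ≡ 16 (mod 37) since 7·16 = 112 ≡ 1, so λ ≡ 33.
  x = λ² - 33 - 3 = 1089 - 36 ≡ 17; y = λ·(33 - 17) - 19 ≡ 28. → (17, 28)
5P: (17, 28) + (3, 28). λ = (28 - 28)/(3 - 17) ≡ 0/23 mod 37. 23⁻¹ ≡ 29 (mod 37), so λ ≡ 0.
  x = λ² - 17 - 3 = 0 - 20 ≡ 17; y = λ·(17 - 17) - 28 ≡ 9. → (17, 9)
6P: (17, 9) + (3, 28). λ = (28 - 9)/(3 - 17) ≡ 19/23 mod 37. 23⁻¹ ≡ 29 (mod 37) since 23·29 = 667 ≡ 1, so λ ≡ 33.
  x = λ² - 17 - 3 = 1089 - 20 ≡ 33; y = λ·(17 - 33) - 9 ≡ 18. → (33, 18)
7P: (33, 18) + (3, 28). λ = (28 - 18)/(3 - 33) ≡ 10/7 mod 37. 7⁻¹ ≡ 16 (mod 37) since 7·16 = 112 ≡ 1, so λ ≡ 12.
  x = λ² - 33 - 3 = 144 - 36 ≡ 34; y = λ·(33 - 34) - 18 ≡ 7. → (34, 7)
8P: (34, 7) + (3, 28). λ = (28 - 7)/(3 - 34) ≡ 21/6 mod 37. 6⁻¹ ≡ 31 (mod 37), so λ ≡ 22.
  x = λ² - 34 - 3 = 484 - 37 ≡ 3; y = λ·(34 - 3) - 7 ≡ 9. → (3, 9)
9P: (3, 9) + (3, 28): same x and y₁ ≡ -y₂, so the sum is O.
9P = O, so the order is 9.

9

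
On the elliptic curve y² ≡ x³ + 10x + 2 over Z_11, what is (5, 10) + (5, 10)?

(6, 5)

tangent at (5, 10): λ = (3·5² + 10)/(2·10) ≡ 8/9. 9⁻¹ ≡ 5 (mod 11) since 9·5 = 45 ≡ 1, so λ ≡ 8·5 ≡ 7.
  x = λ² - 5 - 5 = 49 - 10 ≡ 6; y = λ·(5 - 6) - 10 ≡ 5. → (6, 5)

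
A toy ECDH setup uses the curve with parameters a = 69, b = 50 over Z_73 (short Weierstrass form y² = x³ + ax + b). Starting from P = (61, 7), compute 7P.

Repeated addition: build up to 7P.
2P: tangent at (61, 7): λ = (3·61² + 69)/(2·7) ≡ 63/14. 14⁻¹ ≡ 47 (mod 73), so λ ≡ 63·47 ≡ 41.
  x = λ² - 61 - 61 = 1681 - 122 ≡ 26; y = λ·(61 - 26) - 7 ≡ 41. → (26, 41)
3P: (26, 41) + (61, 7). λ = (7 - 41)/(61 - 26) ≡ 39/35 mod 73. 35⁻¹ ≡ 48 (mod 73), so λ ≡ 47.
  x = λ² - 26 - 61 = 2209 - 87 ≡ 5; y = λ·(26 - 5) - 41 ≡ 70. → (5, 70)
4P: (5, 70) + (61, 7). λ = (7 - 70)/(61 - 5) ≡ 10/56 mod 73. 56⁻¹ ≡ 30 (mod 73), so λ ≡ 8.
  x = λ² - 5 - 61 = 64 - 66 ≡ 71; y = λ·(5 - 71) - 70 ≡ 59. → (71, 59)
5P: (71, 59) + (61, 7). λ = (7 - 59)/(61 - 71) ≡ 21/63 mod 73. 63⁻¹ ≡ 51 (mod 73) since 63·51 = 3213 ≡ 1, so λ ≡ 49.
  x = λ² - 71 - 61 = 2401 - 132 ≡ 6; y = λ·(71 - 6) - 59 ≡ 60. → (6, 60)
6P: (6, 60) + (61, 7). λ = (7 - 60)/(61 - 6) ≡ 20/55 mod 73. 55⁻¹ ≡ 4 (mod 73) since 55·4 = 220 ≡ 1, so λ ≡ 7.
  x = λ² - 6 - 61 = 49 - 67 ≡ 55; y = λ·(6 - 55) - 60 ≡ 35. → (55, 35)
7P: (55, 35) + (61, 7). λ = (7 - 35)/(61 - 55) ≡ 45/6 mod 73. 6⁻¹ ≡ 61 (mod 73), so λ ≡ 44.
  x = λ² - 55 - 61 = 1936 - 116 ≡ 68; y = λ·(55 - 68) - 35 ≡ 50. → (68, 50)

(68, 50)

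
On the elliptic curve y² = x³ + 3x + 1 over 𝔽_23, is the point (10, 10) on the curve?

no

y² = 10² ≡ 8; x³ + 3x + 1 = 1031 ≡ 19 (mod 23). 8 ≠ 19.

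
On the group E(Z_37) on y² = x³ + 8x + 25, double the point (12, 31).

tangent at (12, 31): λ = (3·12² + 8)/(2·31) ≡ 33/25. 25⁻¹ ≡ 3 (mod 37), so λ ≡ 33·3 ≡ 25.
  x = λ² - 12 - 12 = 625 - 24 ≡ 9; y = λ·(12 - 9) - 31 ≡ 7. → (9, 7)

(9, 7)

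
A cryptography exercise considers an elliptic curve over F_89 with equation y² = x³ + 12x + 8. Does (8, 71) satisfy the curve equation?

no

y² = 71² ≡ 57; x³ + 12x + 8 = 616 ≡ 82 (mod 89). 57 ≠ 82.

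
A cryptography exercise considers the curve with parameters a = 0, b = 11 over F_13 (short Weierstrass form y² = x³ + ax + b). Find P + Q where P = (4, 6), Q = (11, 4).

(4, 6) + (11, 4). λ = (4 - 6)/(11 - 4) ≡ 11/7 mod 13. 7⁻¹ ≡ 2 (mod 13) since 7·2 = 14 ≡ 1, so λ ≡ 9.
  x = λ² - 4 - 11 = 81 - 15 ≡ 1; y = λ·(4 - 1) - 6 ≡ 8. → (1, 8)

(1, 8)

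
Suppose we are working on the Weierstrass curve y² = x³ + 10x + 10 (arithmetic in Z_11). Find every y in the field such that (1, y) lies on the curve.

none

x³ + 10x + 10 = 21 ≡ 10 (mod 11).
10 is a non-residue mod 11; no y exists.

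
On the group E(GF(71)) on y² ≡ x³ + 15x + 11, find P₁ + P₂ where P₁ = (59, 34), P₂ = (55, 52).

(59, 34) + (55, 52). λ = (52 - 34)/(55 - 59) ≡ 18/67 mod 71. 67⁻¹ ≡ 53 (mod 71), so λ ≡ 31.
  x = λ² - 59 - 55 = 961 - 114 ≡ 66; y = λ·(59 - 66) - 34 ≡ 33. → (66, 33)

(66, 33)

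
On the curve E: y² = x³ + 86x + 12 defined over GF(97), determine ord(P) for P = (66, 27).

10

2P: tangent at (66, 27): λ = (3·66² + 86)/(2·27) ≡ 59/54. 54⁻¹ ≡ 9 (mod 97) since 54·9 = 486 ≡ 1, so λ ≡ 59·9 ≡ 46.
  x = λ² - 66 - 66 = 2116 - 132 ≡ 44; y = λ·(66 - 44) - 27 ≡ 15. → (44, 15)
3P: (44, 15) + (66, 27). λ = (27 - 15)/(66 - 44) ≡ 12/22 mod 97. 22⁻¹ ≡ 75 (mod 97) since 22·75 = 1650 ≡ 1, so λ ≡ 27.
  x = λ² - 44 - 66 = 729 - 110 ≡ 37; y = λ·(44 - 37) - 15 ≡ 77. → (37, 77)
4P: (37, 77) + (66, 27). λ = (27 - 77)/(66 - 37) ≡ 47/29 mod 97. 29⁻¹ ≡ 87 (mod 97) since 29·87 = 2523 ≡ 1, so λ ≡ 15.
  x = λ² - 37 - 66 = 225 - 103 ≡ 25; y = λ·(37 - 25) - 77 ≡ 6. → (25, 6)
5P: (25, 6) + (66, 27). λ = (27 - 6)/(66 - 25) ≡ 21/41 mod 97. 41⁻¹ ≡ 71 (mod 97), so λ ≡ 36.
  x = λ² - 25 - 66 = 1296 - 91 ≡ 41; y = λ·(25 - 41) - 6 ≡ 0. → (41, 0)
6P: (41, 0) + (66, 27). λ = (27 - 0)/(66 - 41) ≡ 27/25 mod 97. 25⁻¹ ≡ 66 (mod 97), so λ ≡ 36.
  x = λ² - 41 - 66 = 1296 - 107 ≡ 25; y = λ·(41 - 25) - 0 ≡ 91. → (25, 91)
7P: (25, 91) + (66, 27). λ = (27 - 91)/(66 - 25) ≡ 33/41 mod 97. 41⁻¹ ≡ 71 (mod 97) since 41·71 = 2911 ≡ 1, so λ ≡ 15.
  x = λ² - 25 - 66 = 225 - 91 ≡ 37; y = λ·(25 - 37) - 91 ≡ 20. → (37, 20)
8P: (37, 20) + (66, 27). λ = (27 - 20)/(66 - 37) ≡ 7/29 mod 97. 29⁻¹ ≡ 87 (mod 97) since 29·87 = 2523 ≡ 1, so λ ≡ 27.
  x = λ² - 37 - 66 = 729 - 103 ≡ 44; y = λ·(37 - 44) - 20 ≡ 82. → (44, 82)
9P: (44, 82) + (66, 27). λ = (27 - 82)/(66 - 44) ≡ 42/22 mod 97. 22⁻¹ ≡ 75 (mod 97) since 22·75 = 1650 ≡ 1, so λ ≡ 46.
  x = λ² - 44 - 66 = 2116 - 110 ≡ 66; y = λ·(44 - 66) - 82 ≡ 70. → (66, 70)
10P: (66, 70) + (66, 27): same x and y₁ ≡ -y₂, so the sum is ∞.
10P = ∞, so the order is 10.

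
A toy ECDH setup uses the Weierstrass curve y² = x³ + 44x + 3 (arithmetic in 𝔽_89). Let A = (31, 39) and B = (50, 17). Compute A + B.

(31, 39) + (50, 17). λ = (17 - 39)/(50 - 31) ≡ 67/19 mod 89. 19⁻¹ ≡ 75 (mod 89), so λ ≡ 41.
  x = λ² - 31 - 50 = 1681 - 81 ≡ 87; y = λ·(31 - 87) - 39 ≡ 68. → (87, 68)

(87, 68)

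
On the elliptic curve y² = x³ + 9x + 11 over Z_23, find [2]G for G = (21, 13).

(7, 16)

tangent at (21, 13): λ = (3·21² + 9)/(2·13) ≡ 21/3. 3⁻¹ ≡ 8 (mod 23), so λ ≡ 21·8 ≡ 7.
  x = λ² - 21 - 21 = 49 - 42 ≡ 7; y = λ·(21 - 7) - 13 ≡ 16. → (7, 16)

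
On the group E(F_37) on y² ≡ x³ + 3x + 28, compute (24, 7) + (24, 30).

O

The two points share x = 24 and their y-coordinates satisfy 7 + 30 ≡ 0 (mod 37), so they are inverses. Their sum is the point at infinity.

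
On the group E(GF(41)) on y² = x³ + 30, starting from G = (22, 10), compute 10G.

Double-and-add on 10 = (1010)₂. Start with G = (22, 10) for the leading 1-bit.
double: tangent at (22, 10): λ = (3·22² + 0)/(2·10) ≡ 17/20. 20⁻¹ ≡ 39 (mod 41), so λ ≡ 17·39 ≡ 7.
  x = λ² - 22 - 22 = 49 - 44 ≡ 5; y = λ·(22 - 5) - 10 ≡ 27. → (5, 27)
double: tangent at (5, 27): λ = (3·5² + 0)/(2·27) ≡ 34/13. 13⁻¹ ≡ 19 (mod 41) since 13·19 = 247 ≡ 1, so λ ≡ 34·19 ≡ 31.
  x = λ² - 5 - 5 = 961 - 10 ≡ 8; y = λ·(5 - 8) - 27 ≡ 3. → (8, 3)
add G: (8, 3) + (22, 10). λ = (10 - 3)/(22 - 8) ≡ 7/14 mod 41. 14⁻¹ ≡ 3 (mod 41) since 14·3 = 42 ≡ 1, so λ ≡ 21.
  x = λ² - 8 - 22 = 441 - 30 ≡ 1; y = λ·(8 - 1) - 3 ≡ 21. → (1, 21)
double: tangent at (1, 21): λ = (3·1² + 0)/(2·21) ≡ 3/1. 1⁻¹ ≡ 1 (mod 41) since 1·1 = 1 ≡ 1, so λ ≡ 3·1 ≡ 3.
  x = λ² - 1 - 1 = 9 - 2 ≡ 7; y = λ·(1 - 7) - 21 ≡ 2. → (7, 2)

(7, 2)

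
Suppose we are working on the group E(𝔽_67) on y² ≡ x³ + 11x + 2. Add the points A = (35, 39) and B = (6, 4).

(35, 39) + (6, 4). λ = (4 - 39)/(6 - 35) ≡ 32/38 mod 67. 38⁻¹ ≡ 30 (mod 67), so λ ≡ 22.
  x = λ² - 35 - 6 = 484 - 41 ≡ 41; y = λ·(35 - 41) - 39 ≡ 30. → (41, 30)

(41, 30)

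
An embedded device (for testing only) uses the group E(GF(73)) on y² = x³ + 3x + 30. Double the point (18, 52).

(69, 63)

tangent at (18, 52): λ = (3·18² + 3)/(2·52) ≡ 26/31. 31⁻¹ ≡ 33 (mod 73), so λ ≡ 26·33 ≡ 55.
  x = λ² - 18 - 18 = 3025 - 36 ≡ 69; y = λ·(18 - 69) - 52 ≡ 63. → (69, 63)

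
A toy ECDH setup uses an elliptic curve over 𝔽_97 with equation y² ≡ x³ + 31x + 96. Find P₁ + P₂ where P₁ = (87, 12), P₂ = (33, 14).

(87, 12) + (33, 14). λ = (14 - 12)/(33 - 87) ≡ 2/43 mod 97. 43⁻¹ ≡ 88 (mod 97), so λ ≡ 79.
  x = λ² - 87 - 33 = 6241 - 120 ≡ 10; y = λ·(87 - 10) - 12 ≡ 57. → (10, 57)

(10, 57)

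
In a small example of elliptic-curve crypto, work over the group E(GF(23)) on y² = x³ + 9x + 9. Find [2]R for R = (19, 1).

(21, 11)

tangent at (19, 1): λ = (3·19² + 9)/(2·1) ≡ 11/2. 2⁻¹ ≡ 12 (mod 23), so λ ≡ 11·12 ≡ 17.
  x = λ² - 19 - 19 = 289 - 38 ≡ 21; y = λ·(19 - 21) - 1 ≡ 11. → (21, 11)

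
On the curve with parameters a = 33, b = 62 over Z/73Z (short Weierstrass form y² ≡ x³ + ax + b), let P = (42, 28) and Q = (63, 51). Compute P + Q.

(42, 28) + (63, 51). λ = (51 - 28)/(63 - 42) ≡ 23/21 mod 73. 21⁻¹ ≡ 7 (mod 73), so λ ≡ 15.
  x = λ² - 42 - 63 = 225 - 105 ≡ 47; y = λ·(42 - 47) - 28 ≡ 43. → (47, 43)

(47, 43)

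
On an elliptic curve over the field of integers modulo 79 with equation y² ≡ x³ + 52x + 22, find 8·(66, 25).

Write Q = (66, 25).
Repeated addition: build up to 8Q.
2Q: tangent at (66, 25): λ = (3·66² + 52)/(2·25) ≡ 6/50. 50⁻¹ ≡ 49 (mod 79) since 50·49 = 2450 ≡ 1, so λ ≡ 6·49 ≡ 57.
  x = λ² - 66 - 66 = 3249 - 132 ≡ 36; y = λ·(66 - 36) - 25 ≡ 26. → (36, 26)
3Q: (36, 26) + (66, 25). λ = (25 - 26)/(66 - 36) ≡ 78/30 mod 79. 30⁻¹ ≡ 29 (mod 79), so λ ≡ 50.
  x = λ² - 36 - 66 = 2500 - 102 ≡ 28; y = λ·(36 - 28) - 26 ≡ 58. → (28, 58)
4Q: (28, 58) + (66, 25). λ = (25 - 58)/(66 - 28) ≡ 46/38 mod 79. 38⁻¹ ≡ 52 (mod 79) since 38·52 = 1976 ≡ 1, so λ ≡ 22.
  x = λ² - 28 - 66 = 484 - 94 ≡ 74; y = λ·(28 - 74) - 58 ≡ 36. → (74, 36)
5Q: (74, 36) + (66, 25). λ = (25 - 36)/(66 - 74) ≡ 68/71 mod 79. 71⁻¹ ≡ 69 (mod 79) since 71·69 = 4899 ≡ 1, so λ ≡ 31.
  x = λ² - 74 - 66 = 961 - 140 ≡ 31; y = λ·(74 - 31) - 36 ≡ 33. → (31, 33)
6Q: (31, 33) + (66, 25). λ = (25 - 33)/(66 - 31) ≡ 71/35 mod 79. 35⁻¹ ≡ 70 (mod 79), so λ ≡ 72.
  x = λ² - 31 - 66 = 5184 - 97 ≡ 31; y = λ·(31 - 31) - 33 ≡ 46. → (31, 46)
7Q: (31, 46) + (66, 25). λ = (25 - 46)/(66 - 31) ≡ 58/35 mod 79. 35⁻¹ ≡ 70 (mod 79), so λ ≡ 31.
  x = λ² - 31 - 66 = 961 - 97 ≡ 74; y = λ·(31 - 74) - 46 ≡ 43. → (74, 43)
8Q: (74, 43) + (66, 25). λ = (25 - 43)/(66 - 74) ≡ 61/71 mod 79. 71⁻¹ ≡ 69 (mod 79) since 71·69 = 4899 ≡ 1, so λ ≡ 22.
  x = λ² - 74 - 66 = 484 - 140 ≡ 28; y = λ·(74 - 28) - 43 ≡ 21. → (28, 21)

(28, 21)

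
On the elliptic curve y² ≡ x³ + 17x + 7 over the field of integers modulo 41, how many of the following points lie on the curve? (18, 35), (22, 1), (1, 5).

(18, 35): 35² ≡ 36, rhs ≡ 36 → on.
(22, 1): 1² ≡ 1, rhs ≡ 0 → off.
(1, 5): 5² ≡ 25, rhs ≡ 25 → on.

2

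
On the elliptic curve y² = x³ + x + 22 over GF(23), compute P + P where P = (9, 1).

(8, 6)

tangent at (9, 1): λ = (3·9² + 1)/(2·1) ≡ 14/2. 2⁻¹ ≡ 12 (mod 23) since 2·12 = 24 ≡ 1, so λ ≡ 14·12 ≡ 7.
  x = λ² - 9 - 9 = 49 - 18 ≡ 8; y = λ·(9 - 8) - 1 ≡ 6. → (8, 6)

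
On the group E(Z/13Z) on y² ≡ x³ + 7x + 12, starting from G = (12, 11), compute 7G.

Repeated addition: build up to 7G.
2G: tangent at (12, 11): λ = (3·12² + 7)/(2·11) ≡ 10/9. 9⁻¹ ≡ 3 (mod 13), so λ ≡ 10·3 ≡ 4.
  x = λ² - 12 - 12 = 16 - 24 ≡ 5; y = λ·(12 - 5) - 11 ≡ 4. → (5, 4)
3G: (5, 4) + (12, 11). λ = (11 - 4)/(12 - 5) ≡ 7/7 mod 13. 7⁻¹ ≡ 2 (mod 13), so λ ≡ 1.
  x = λ² - 5 - 12 = 1 - 17 ≡ 10; y = λ·(5 - 10) - 4 ≡ 4. → (10, 4)
4G: (10, 4) + (12, 11). λ = (11 - 4)/(12 - 10) ≡ 7/2 mod 13. 2⁻¹ ≡ 7 (mod 13), so λ ≡ 10.
  x = λ² - 10 - 12 = 100 - 22 ≡ 0; y = λ·(10 - 0) - 4 ≡ 5. → (0, 5)
5G: (0, 5) + (12, 11). λ = (11 - 5)/(12 - 0) ≡ 6/12 mod 13. 12⁻¹ ≡ 12 (mod 13), so λ ≡ 7.
  x = λ² - 0 - 12 = 49 - 12 ≡ 11; y = λ·(0 - 11) - 5 ≡ 9. → (11, 9)
6G: (11, 9) + (12, 11). λ = (11 - 9)/(12 - 11) ≡ 2/1 mod 13. 1⁻¹ ≡ 1 (mod 13) since 1·1 = 1 ≡ 1, so λ ≡ 2.
  x = λ² - 11 - 12 = 4 - 23 ≡ 7; y = λ·(11 - 7) - 9 ≡ 12. → (7, 12)
7G: (7, 12) + (12, 11). λ = (11 - 12)/(12 - 7) ≡ 12/5 mod 13. 5⁻¹ ≡ 8 (mod 13), so λ ≡ 5.
  x = λ² - 7 - 12 = 25 - 19 ≡ 6; y = λ·(7 - 6) - 12 ≡ 6. → (6, 6)

(6, 6)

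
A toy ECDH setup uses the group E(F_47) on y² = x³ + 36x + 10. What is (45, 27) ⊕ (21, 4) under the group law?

(29, 4)

(45, 27) + (21, 4). λ = (4 - 27)/(21 - 45) ≡ 24/23 mod 47. 23⁻¹ ≡ 45 (mod 47), so λ ≡ 46.
  x = λ² - 45 - 21 = 2116 - 66 ≡ 29; y = λ·(45 - 29) - 27 ≡ 4. → (29, 4)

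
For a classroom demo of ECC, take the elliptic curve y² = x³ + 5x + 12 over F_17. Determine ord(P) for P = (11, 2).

2P: tangent at (11, 2): λ = (3·11² + 5)/(2·2) ≡ 11/4. 4⁻¹ ≡ 13 (mod 17) since 4·13 = 52 ≡ 1, so λ ≡ 11·13 ≡ 7.
  x = λ² - 11 - 11 = 49 - 22 ≡ 10; y = λ·(11 - 10) - 2 ≡ 5. → (10, 5)
3P: (10, 5) + (11, 2). λ = (2 - 5)/(11 - 10) ≡ 14/1 mod 17. 1⁻¹ ≡ 1 (mod 17) since 1·1 = 1 ≡ 1, so λ ≡ 14.
  x = λ² - 10 - 11 = 196 - 21 ≡ 5; y = λ·(10 - 5) - 5 ≡ 14. → (5, 14)
4P: (5, 14) + (11, 2). λ = (2 - 14)/(11 - 5) ≡ 5/6 mod 17. 6⁻¹ ≡ 3 (mod 17), so λ ≡ 15.
  x = λ² - 5 - 11 = 225 - 16 ≡ 5; y = λ·(5 - 5) - 14 ≡ 3. → (5, 3)
5P: (5, 3) + (11, 2). λ = (2 - 3)/(11 - 5) ≡ 16/6 mod 17. 6⁻¹ ≡ 3 (mod 17) since 6·3 = 18 ≡ 1, so λ ≡ 14.
  x = λ² - 5 - 11 = 196 - 16 ≡ 10; y = λ·(5 - 10) - 3 ≡ 12. → (10, 12)
6P: (10, 12) + (11, 2). λ = (2 - 12)/(11 - 10) ≡ 7/1 mod 17. 1⁻¹ ≡ 1 (mod 17), so λ ≡ 7.
  x = λ² - 10 - 11 = 49 - 21 ≡ 11; y = λ·(10 - 11) - 12 ≡ 15. → (11, 15)
7P: (11, 15) + (11, 2): same x and y₁ ≡ -y₂, so the sum is O.
7P = O, so the order is 7.

7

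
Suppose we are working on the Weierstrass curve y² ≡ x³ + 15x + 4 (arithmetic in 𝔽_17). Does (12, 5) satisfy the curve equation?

yes

y² = 5² ≡ 8; x³ + 15x + 4 = 1912 ≡ 8 (mod 17). 8 = 8.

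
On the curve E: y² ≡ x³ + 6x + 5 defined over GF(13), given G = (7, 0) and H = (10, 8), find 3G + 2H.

(6, 6)

First 3G:
Repeated addition: build up to 3G.
2G: (7, 0) + (7, 0): same x and y₁ ≡ -y₂, so the sum is the point at infinity.
3G: the point at infinity + (7, 0) = (7, 0) (identity).
3G = (7, 0).
Next 2H:
Repeated addition: build up to 2H.
2H: tangent at (10, 8): λ = (3·10² + 6)/(2·8) ≡ 7/3. 3⁻¹ ≡ 9 (mod 13) since 3·9 = 27 ≡ 1, so λ ≡ 7·9 ≡ 11.
  x = λ² - 10 - 10 = 121 - 20 ≡ 10; y = λ·(10 - 10) - 8 ≡ 5. → (10, 5)
2H = (10, 5).
Finally 3G + 2H:
(7, 0) + (10, 5). λ = (5 - 0)/(10 - 7) ≡ 5/3 mod 13. 3⁻¹ ≡ 9 (mod 13), so λ ≡ 6.
  x = λ² - 7 - 10 = 36 - 17 ≡ 6; y = λ·(7 - 6) - 0 ≡ 6. → (6, 6)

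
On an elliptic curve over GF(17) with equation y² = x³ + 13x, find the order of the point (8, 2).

2P: tangent at (8, 2): λ = (3·8² + 13)/(2·2) ≡ 1/4. 4⁻¹ ≡ 13 (mod 17), so λ ≡ 1·13 ≡ 13.
  x = λ² - 8 - 8 = 169 - 16 ≡ 0; y = λ·(8 - 0) - 2 ≡ 0. → (0, 0)
3P: (0, 0) + (8, 2). λ = (2 - 0)/(8 - 0) ≡ 2/8 mod 17. 8⁻¹ ≡ 15 (mod 17), so λ ≡ 13.
  x = λ² - 0 - 8 = 169 - 8 ≡ 8; y = λ·(0 - 8) - 0 ≡ 15. → (8, 15)
4P: (8, 15) + (8, 2): same x and y₁ ≡ -y₂, so the sum is ∞.
4P = ∞, so the order is 4.

4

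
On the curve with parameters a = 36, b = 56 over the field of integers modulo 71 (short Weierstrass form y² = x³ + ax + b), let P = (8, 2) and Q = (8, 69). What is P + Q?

O

The two points share x = 8 and their y-coordinates satisfy 2 + 69 ≡ 0 (mod 71), so they are inverses. Their sum is O.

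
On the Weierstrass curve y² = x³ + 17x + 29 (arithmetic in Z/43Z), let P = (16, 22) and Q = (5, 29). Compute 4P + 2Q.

(23, 17)

First 4P:
Repeated addition: build up to 4P.
2P: tangent at (16, 22): λ = (3·16² + 17)/(2·22) ≡ 11/1. 1⁻¹ ≡ 1 (mod 43) since 1·1 = 1 ≡ 1, so λ ≡ 11·1 ≡ 11.
  x = λ² - 16 - 16 = 121 - 32 ≡ 3; y = λ·(16 - 3) - 22 ≡ 35. → (3, 35)
3P: (3, 35) + (16, 22). λ = (22 - 35)/(16 - 3) ≡ 30/13 mod 43. 13⁻¹ ≡ 10 (mod 43), so λ ≡ 42.
  x = λ² - 3 - 16 = 1764 - 19 ≡ 25; y = λ·(3 - 25) - 35 ≡ 30. → (25, 30)
4P: (25, 30) + (16, 22). λ = (22 - 30)/(16 - 25) ≡ 35/34 mod 43. 34⁻¹ ≡ 19 (mod 43), so λ ≡ 20.
  x = λ² - 25 - 16 = 400 - 41 ≡ 15; y = λ·(25 - 15) - 30 ≡ 41. → (15, 41)
4P = (15, 41).
Next 2Q:
Repeated addition: build up to 2Q.
2Q: tangent at (5, 29): λ = (3·5² + 17)/(2·29) ≡ 6/15. 15⁻¹ ≡ 23 (mod 43), so λ ≡ 6·23 ≡ 9.
  x = λ² - 5 - 5 = 81 - 10 ≡ 28; y = λ·(5 - 28) - 29 ≡ 22. → (28, 22)
2Q = (28, 22).
Finally 4P + 2Q:
(15, 41) + (28, 22). λ = (22 - 41)/(28 - 15) ≡ 24/13 mod 43. 13⁻¹ ≡ 10 (mod 43) since 13·10 = 130 ≡ 1, so λ ≡ 25.
  x = λ² - 15 - 28 = 625 - 43 ≡ 23; y = λ·(15 - 23) - 41 ≡ 17. → (23, 17)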